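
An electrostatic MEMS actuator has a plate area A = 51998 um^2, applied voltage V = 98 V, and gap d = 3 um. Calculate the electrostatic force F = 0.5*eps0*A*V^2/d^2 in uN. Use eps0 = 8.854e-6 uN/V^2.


Step 1: Identify parameters.
eps0 = 8.854e-6 uN/V^2, A = 51998 um^2, V = 98 V, d = 3 um
Step 2: Compute V^2 = 98^2 = 9604
Step 3: Compute d^2 = 3^2 = 9
Step 4: F = 0.5 * 8.854e-6 * 51998 * 9604 / 9
F = 245.644 uN


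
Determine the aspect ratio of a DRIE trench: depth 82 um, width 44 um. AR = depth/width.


Step 1: AR = depth / width
Step 2: AR = 82 / 44
AR = 1.9


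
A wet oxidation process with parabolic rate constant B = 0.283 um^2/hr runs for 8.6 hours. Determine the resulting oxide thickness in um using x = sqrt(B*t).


Step 1: Compute B*t = 0.283 * 8.6 = 2.4338
Step 2: x = sqrt(2.4338)
x = 1.56 um


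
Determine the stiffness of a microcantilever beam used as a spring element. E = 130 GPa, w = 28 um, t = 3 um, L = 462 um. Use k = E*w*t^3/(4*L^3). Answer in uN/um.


Step 1: Convert E to consistent units (1 GPa = 1000 uN/um^2).
E = 130 GPa = 130000 uN/um^2
Step 2: Compute t^3 = 3^3 = 27
Step 3: Compute L^3 = 462^3 = 98611128
Step 4: k = 130000 * 28 * 27 / (4 * 98611128)
k = 0.2492 uN/um


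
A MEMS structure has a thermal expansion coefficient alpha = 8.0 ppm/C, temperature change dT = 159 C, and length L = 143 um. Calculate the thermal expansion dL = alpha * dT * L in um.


Step 1: Convert CTE: alpha = 8.0 ppm/C = 8.0e-6 /C
Step 2: dL = 8.0e-6 * 159 * 143
dL = 0.1819 um


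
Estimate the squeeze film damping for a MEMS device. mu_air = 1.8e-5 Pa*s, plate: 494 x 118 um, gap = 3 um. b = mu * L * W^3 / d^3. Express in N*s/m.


Step 1: Convert to SI.
L = 494e-6 m, W = 118e-6 m, d = 3e-6 m
Step 2: W^3 = (118e-6)^3 = 1.64e-12 m^3
Step 3: d^3 = (3e-6)^3 = 2.70e-17 m^3
Step 4: b = 1.8e-5 * 494e-6 * 1.64e-12 / 2.70e-17
b = 5.41e-04 N*s/m


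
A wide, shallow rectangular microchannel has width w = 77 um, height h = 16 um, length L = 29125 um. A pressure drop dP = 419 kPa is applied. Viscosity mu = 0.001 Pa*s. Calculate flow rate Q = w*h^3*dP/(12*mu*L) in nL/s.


Step 1: Convert all dimensions to SI (meters).
w = 77e-6 m, h = 16e-6 m, L = 29125e-6 m, dP = 419e3 Pa
Step 2: Q = w * h^3 * dP / (12 * mu * L)
Q = 77e-6 * (16e-6)^3 * 419e3 / (12 * 0.001 * 29125e-6) = 3.7810944e-10 m^3/s
Step 3: Convert Q from m^3/s to nL/s (1 m^3 = 1e12 nL, so multiply by 1e12).
Q = 378.109 nL/s


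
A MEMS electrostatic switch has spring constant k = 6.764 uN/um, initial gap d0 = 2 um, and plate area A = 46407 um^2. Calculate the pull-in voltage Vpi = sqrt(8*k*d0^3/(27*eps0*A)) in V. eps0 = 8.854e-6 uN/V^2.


Step 1: Compute numerator: 8 * k * d0^3 = 8 * 6.764 * 2^3 = 432.896
Step 2: Compute denominator: 27 * eps0 * A = 27 * 8.854e-6 * 46407 = 11.093965
Step 3: Vpi = sqrt(432.896 / 11.093965)
Vpi = 6.25 V


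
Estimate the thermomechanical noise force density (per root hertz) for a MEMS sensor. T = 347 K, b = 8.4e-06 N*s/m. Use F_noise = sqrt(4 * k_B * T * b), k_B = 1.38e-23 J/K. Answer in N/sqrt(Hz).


Step 1: Compute 4 * k_B * T * b
= 4 * 1.38e-23 * 347 * 8.4e-06
= 1.6090e-25 N^2/Hz
Step 2: F_noise = sqrt(1.6090e-25)
F_noise = 4.01e-13 N/sqrt(Hz)


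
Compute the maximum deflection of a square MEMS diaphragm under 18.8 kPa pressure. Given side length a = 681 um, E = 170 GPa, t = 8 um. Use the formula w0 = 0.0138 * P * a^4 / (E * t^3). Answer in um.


Step 1: Convert pressure to compatible units (E is in GPa, so P in GPa).
P = 18.8 kPa = 18.8e-6 GPa
Step 2: Compute numerator: 0.0138 * P * a^4.
a^4 = 681^4 = 215074265121
numerator = 0.0138 * 18.8e-6 * 215074265121 = 5.57989e+04
Step 3: Compute denominator: E * t^3 = 170 * 8^3 = 87040
Step 4: w0 = numerator / denominator = 5.57989e+04 / 87040 = 0.6411 um


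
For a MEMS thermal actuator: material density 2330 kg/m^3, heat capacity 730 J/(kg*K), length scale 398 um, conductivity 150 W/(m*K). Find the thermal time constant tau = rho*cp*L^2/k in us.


Step 1: Convert L to m: L = 398e-6 m
Step 2: L^2 = (398e-6)^2 = 1.58404e-07 m^2
Step 3: tau = 2330 * 730 * 1.58404e-07 / 150 = 1.79619576e-03 s
Step 4: Convert to microseconds (multiply by 1e6).
tau = 1796.196 us


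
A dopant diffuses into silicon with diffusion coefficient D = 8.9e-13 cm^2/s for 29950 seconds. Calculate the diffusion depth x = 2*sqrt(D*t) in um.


Step 1: Compute D*t = 8.9e-13 * 29950 = 2.66555e-08 cm^2
Step 2: sqrt(D*t) = 1.63265e-04 cm
Step 3: x = 2 * 1.63265e-04 cm = 3.2653e-04 cm
Step 4: Convert to um (1 cm = 1e4 um): x = 3.265 um


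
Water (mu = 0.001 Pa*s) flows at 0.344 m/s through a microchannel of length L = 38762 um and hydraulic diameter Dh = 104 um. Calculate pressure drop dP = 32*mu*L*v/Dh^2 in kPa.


Step 1: Convert to SI: L = 38762e-6 m, Dh = 104e-6 m
Step 2: dP = 32 * 0.001 * 38762e-6 * 0.344 / (104e-6)^2
Step 3: dP = 39450.08 Pa
Step 4: Convert to kPa: dP = 39.45 kPa


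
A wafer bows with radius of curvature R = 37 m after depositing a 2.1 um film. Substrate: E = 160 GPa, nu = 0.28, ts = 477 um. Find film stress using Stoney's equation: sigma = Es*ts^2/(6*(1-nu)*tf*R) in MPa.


Step 1: Compute numerator: Es * ts^2 = 160 * 477^2 = 36404640 (GPa*um^2)
Step 2: Compute denominator (R in um): 6*(1-nu)*tf*R = 6*0.72*2.1*37e6 = 335664000.0 (um^2)
Step 3: sigma (GPa) = 36404640 / 335664000.0 = 1.08456e-01 GPa
Step 4: Convert to MPa (x1000): sigma = 108.5 MPa


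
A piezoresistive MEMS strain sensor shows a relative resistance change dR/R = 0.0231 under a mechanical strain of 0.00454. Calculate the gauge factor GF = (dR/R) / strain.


Step 1: Identify values.
dR/R = 0.0231, strain = 0.00454
Step 2: GF = (dR/R) / strain = 0.0231 / 0.00454
GF = 5.1


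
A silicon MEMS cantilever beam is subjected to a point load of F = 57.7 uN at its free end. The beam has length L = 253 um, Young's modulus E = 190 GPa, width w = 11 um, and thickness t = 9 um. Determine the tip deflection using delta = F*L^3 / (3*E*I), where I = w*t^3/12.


Step 1: Calculate the second moment of area.
I = w * t^3 / 12 = 11 * 9^3 / 12 = 668.25 um^4
Step 2: Convert E to consistent units (1 GPa = 1000 uN/um^2).
E = 190 GPa = 190000 uN/um^2
Step 3: Calculate tip deflection.
delta = F * L^3 / (3 * E * I)
delta = 57.7 * 253^3 / (3 * 190000 * 668.25)
delta = 2.4531 um


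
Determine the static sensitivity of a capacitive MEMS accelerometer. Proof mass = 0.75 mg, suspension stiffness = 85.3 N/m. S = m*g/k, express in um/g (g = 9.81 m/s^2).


Step 1: Convert mass: m = 0.75 mg = 7.50e-07 kg
Step 2: S = m * g / k = 7.50e-07 * 9.81 / 85.3
Step 3: S = 8.63e-08 m/g
Step 4: Convert to um/g: S = 0.086 um/g


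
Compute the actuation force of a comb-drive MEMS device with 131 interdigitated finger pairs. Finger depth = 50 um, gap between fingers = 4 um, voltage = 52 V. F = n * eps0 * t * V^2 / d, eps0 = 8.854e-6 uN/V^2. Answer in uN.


Step 1: Parameters: n=131, eps0=8.854e-6 uN/V^2, t=50 um, V=52 V, d=4 um
Step 2: V^2 = 2704
Step 3: F = 131 * 8.854e-6 * 50 * 2704 / 4
F = 39.204 uN


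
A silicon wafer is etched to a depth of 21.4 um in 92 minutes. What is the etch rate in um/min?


Step 1: Etch rate = depth / time
Step 2: rate = 21.4 / 92
rate = 0.233 um/min


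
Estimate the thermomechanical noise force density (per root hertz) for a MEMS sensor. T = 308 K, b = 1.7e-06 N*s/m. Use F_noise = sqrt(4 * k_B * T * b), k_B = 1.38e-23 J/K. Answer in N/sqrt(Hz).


Step 1: Compute 4 * k_B * T * b
= 4 * 1.38e-23 * 308 * 1.7e-06
= 2.8903e-26 N^2/Hz
Step 2: F_noise = sqrt(2.8903e-26)
F_noise = 1.70e-13 N/sqrt(Hz)


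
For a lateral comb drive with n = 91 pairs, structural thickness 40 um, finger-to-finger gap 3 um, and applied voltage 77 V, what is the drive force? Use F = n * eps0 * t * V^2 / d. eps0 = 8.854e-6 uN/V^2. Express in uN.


Step 1: Parameters: n=91, eps0=8.854e-6 uN/V^2, t=40 um, V=77 V, d=3 um
Step 2: V^2 = 5929
Step 3: F = 91 * 8.854e-6 * 40 * 5929 / 3
F = 63.694 uN


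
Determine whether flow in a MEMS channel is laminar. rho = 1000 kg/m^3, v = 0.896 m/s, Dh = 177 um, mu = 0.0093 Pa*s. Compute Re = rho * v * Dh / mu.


Step 1: Convert Dh to meters: Dh = 177e-6 m
Step 2: Re = rho * v * Dh / mu
Re = 1000 * 0.896 * 177e-6 / 0.0093
Re = 17.053
Since Re = 17.053 is below ~2300, the flow is laminar.


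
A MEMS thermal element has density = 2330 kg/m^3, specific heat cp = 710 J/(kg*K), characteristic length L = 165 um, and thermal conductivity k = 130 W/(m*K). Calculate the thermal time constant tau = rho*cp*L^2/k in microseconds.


Step 1: Convert L to m: L = 165e-6 m
Step 2: L^2 = (165e-6)^2 = 2.7225e-08 m^2
Step 3: tau = 2330 * 710 * 2.7225e-08 / 130 = 3.464486e-04 s
Step 4: Convert to microseconds (multiply by 1e6).
tau = 346.449 us


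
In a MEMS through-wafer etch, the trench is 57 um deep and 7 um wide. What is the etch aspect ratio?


Step 1: AR = depth / width
Step 2: AR = 57 / 7
AR = 8.1


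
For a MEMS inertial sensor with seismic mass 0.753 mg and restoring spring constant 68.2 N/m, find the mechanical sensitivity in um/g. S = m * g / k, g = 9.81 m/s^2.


Step 1: Convert mass: m = 0.753 mg = 7.53e-07 kg
Step 2: S = m * g / k = 7.53e-07 * 9.81 / 68.2
Step 3: S = 1.08e-07 m/g
Step 4: Convert to um/g: S = 0.108 um/g


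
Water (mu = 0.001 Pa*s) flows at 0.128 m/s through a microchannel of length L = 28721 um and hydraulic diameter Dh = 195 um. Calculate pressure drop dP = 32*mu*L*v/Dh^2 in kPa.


Step 1: Convert to SI: L = 28721e-6 m, Dh = 195e-6 m
Step 2: dP = 32 * 0.001 * 28721e-6 * 0.128 / (195e-6)^2
Step 3: dP = 3093.79 Pa
Step 4: Convert to kPa: dP = 3.09 kPa


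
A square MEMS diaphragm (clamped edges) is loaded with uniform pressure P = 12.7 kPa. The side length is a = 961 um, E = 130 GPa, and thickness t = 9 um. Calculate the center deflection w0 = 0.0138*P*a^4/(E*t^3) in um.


Step 1: Convert pressure to compatible units (E is in GPa, so P in GPa).
P = 12.7 kPa = 12.7e-6 GPa
Step 2: Compute numerator: 0.0138 * P * a^4.
a^4 = 961^4 = 852891037441
numerator = 0.0138 * 12.7e-6 * 852891037441 = 1.494777e+05
Step 3: Compute denominator: E * t^3 = 130 * 9^3 = 94770
Step 4: w0 = numerator / denominator = 1.494777e+05 / 94770 = 1.5773 um


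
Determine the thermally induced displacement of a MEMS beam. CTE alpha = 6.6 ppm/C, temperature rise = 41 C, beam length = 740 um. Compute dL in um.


Step 1: Convert CTE: alpha = 6.6 ppm/C = 6.6e-6 /C
Step 2: dL = 6.6e-6 * 41 * 740
dL = 0.2002 um


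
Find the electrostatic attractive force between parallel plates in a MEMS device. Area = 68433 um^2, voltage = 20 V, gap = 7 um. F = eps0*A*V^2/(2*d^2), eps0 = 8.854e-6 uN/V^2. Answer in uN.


Step 1: Identify parameters.
eps0 = 8.854e-6 uN/V^2, A = 68433 um^2, V = 20 V, d = 7 um
Step 2: Compute V^2 = 20^2 = 400
Step 3: Compute d^2 = 7^2 = 49
Step 4: F = 0.5 * 8.854e-6 * 68433 * 400 / 49
F = 2.473 uN


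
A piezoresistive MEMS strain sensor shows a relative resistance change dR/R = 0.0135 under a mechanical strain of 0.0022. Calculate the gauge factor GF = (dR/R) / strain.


Step 1: Identify values.
dR/R = 0.0135, strain = 0.0022
Step 2: GF = (dR/R) / strain = 0.0135 / 0.0022
GF = 6.1


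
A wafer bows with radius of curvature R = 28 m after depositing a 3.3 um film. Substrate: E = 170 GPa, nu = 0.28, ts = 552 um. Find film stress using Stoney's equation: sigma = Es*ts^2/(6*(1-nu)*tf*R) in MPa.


Step 1: Compute numerator: Es * ts^2 = 170 * 552^2 = 51799680 (GPa*um^2)
Step 2: Compute denominator (R in um): 6*(1-nu)*tf*R = 6*0.72*3.3*28e6 = 399168000.0 (um^2)
Step 3: sigma (GPa) = 51799680 / 399168000.0 = 1.29769e-01 GPa
Step 4: Convert to MPa (x1000): sigma = 129.8 MPa


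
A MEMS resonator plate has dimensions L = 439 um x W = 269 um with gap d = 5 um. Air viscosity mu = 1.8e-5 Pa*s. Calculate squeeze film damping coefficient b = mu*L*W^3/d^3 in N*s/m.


Step 1: Convert to SI.
L = 439e-6 m, W = 269e-6 m, d = 5e-6 m
Step 2: W^3 = (269e-6)^3 = 1.95e-11 m^3
Step 3: d^3 = (5e-6)^3 = 1.25e-16 m^3
Step 4: b = 1.8e-5 * 439e-6 * 1.95e-11 / 1.25e-16
b = 1.23e-03 N*s/m


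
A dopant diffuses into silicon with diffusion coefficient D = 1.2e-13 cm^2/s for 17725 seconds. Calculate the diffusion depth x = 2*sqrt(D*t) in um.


Step 1: Compute D*t = 1.2e-13 * 17725 = 2.127e-09 cm^2
Step 2: sqrt(D*t) = 4.6119e-05 cm
Step 3: x = 2 * 4.6119e-05 cm = 9.2238e-05 cm
Step 4: Convert to um (1 cm = 1e4 um): x = 0.922 um


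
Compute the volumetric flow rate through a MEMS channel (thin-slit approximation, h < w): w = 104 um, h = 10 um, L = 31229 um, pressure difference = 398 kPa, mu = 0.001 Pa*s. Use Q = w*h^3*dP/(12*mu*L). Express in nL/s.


Step 1: Convert all dimensions to SI (meters).
w = 104e-6 m, h = 10e-6 m, L = 31229e-6 m, dP = 398e3 Pa
Step 2: Q = w * h^3 * dP / (12 * mu * L)
Q = 104e-6 * (10e-6)^3 * 398e3 / (12 * 0.001 * 31229e-6) = 1.1045289e-10 m^3/s
Step 3: Convert Q from m^3/s to nL/s (1 m^3 = 1e12 nL, so multiply by 1e12).
Q = 110.453 nL/s


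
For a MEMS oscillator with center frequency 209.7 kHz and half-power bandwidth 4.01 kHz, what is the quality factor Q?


Step 1: Q = f0 / bandwidth
Step 2: Q = 209.7 / 4.01
Q = 52.3


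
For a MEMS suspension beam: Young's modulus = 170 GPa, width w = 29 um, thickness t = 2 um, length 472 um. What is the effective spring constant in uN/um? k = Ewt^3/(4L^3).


Step 1: Convert E to consistent units (1 GPa = 1000 uN/um^2).
E = 170 GPa = 170000 uN/um^2
Step 2: Compute t^3 = 2^3 = 8
Step 3: Compute L^3 = 472^3 = 105154048
Step 4: k = 170000 * 29 * 8 / (4 * 105154048)
k = 0.0938 uN/um


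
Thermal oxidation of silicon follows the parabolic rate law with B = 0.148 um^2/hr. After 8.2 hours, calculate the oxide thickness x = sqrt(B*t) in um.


Step 1: Compute B*t = 0.148 * 8.2 = 1.2136
Step 2: x = sqrt(1.2136)
x = 1.102 um


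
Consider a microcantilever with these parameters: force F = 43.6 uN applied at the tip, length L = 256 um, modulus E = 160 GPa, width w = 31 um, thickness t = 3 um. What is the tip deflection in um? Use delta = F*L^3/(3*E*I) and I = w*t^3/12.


Step 1: Calculate the second moment of area.
I = w * t^3 / 12 = 31 * 3^3 / 12 = 69.75 um^4
Step 2: Convert E to consistent units (1 GPa = 1000 uN/um^2).
E = 160 GPa = 160000 uN/um^2
Step 3: Calculate tip deflection.
delta = F * L^3 / (3 * E * I)
delta = 43.6 * 256^3 / (3 * 160000 * 69.75)
delta = 21.8485 um


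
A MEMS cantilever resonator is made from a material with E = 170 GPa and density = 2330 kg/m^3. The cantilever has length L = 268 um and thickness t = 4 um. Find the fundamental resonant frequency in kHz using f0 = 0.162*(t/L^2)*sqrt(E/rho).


Step 1: Convert units to SI.
t_SI = 4e-6 m, L_SI = 268e-6 m
Step 2: Calculate sqrt(E/rho).
sqrt(170e9 / 2330) = 8541.74 m/s
Step 3: Compute f0.
f0 = 0.162 * 4e-6 / (268e-6)^2 * 8541.74 = 77064.0 Hz = 77.06 kHz


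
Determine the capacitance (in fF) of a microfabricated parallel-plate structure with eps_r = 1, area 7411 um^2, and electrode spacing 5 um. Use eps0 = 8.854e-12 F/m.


Step 1: Convert area to m^2: A = 7411e-12 m^2
Step 2: Convert gap to m: d = 5e-6 m
Step 3: C = eps0 * eps_r * A / d
C = 8.854e-12 * 1 * 7411e-12 / 5e-6
Step 4: Convert to fF (multiply by 1e15).
C = 13.12 fF


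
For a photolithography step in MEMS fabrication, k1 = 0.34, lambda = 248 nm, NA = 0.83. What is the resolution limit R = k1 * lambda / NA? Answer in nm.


Step 1: Identify values: k1 = 0.34, lambda = 248 nm, NA = 0.83
Step 2: R = k1 * lambda / NA
R = 0.34 * 248 / 0.83
R = 101.6 nm


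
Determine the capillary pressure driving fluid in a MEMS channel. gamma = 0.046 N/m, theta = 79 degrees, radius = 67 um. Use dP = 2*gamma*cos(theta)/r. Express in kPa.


Step 1: cos(79 deg) = 0.1908
Step 2: Convert r to m: r = 67e-6 m
Step 3: dP = 2 * 0.046 * 0.1908 / 67e-6 = 262.0 Pa
Step 4: Convert Pa to kPa (divide by 1000).
dP = 0.26 kPa


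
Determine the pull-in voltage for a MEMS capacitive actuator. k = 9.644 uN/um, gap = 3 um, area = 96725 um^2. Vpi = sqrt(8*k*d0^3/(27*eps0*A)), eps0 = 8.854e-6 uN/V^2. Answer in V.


Step 1: Compute numerator: 8 * k * d0^3 = 8 * 9.644 * 3^3 = 2083.104
Step 2: Compute denominator: 27 * eps0 * A = 27 * 8.854e-6 * 96725 = 23.122885
Step 3: Vpi = sqrt(2083.104 / 23.122885)
Vpi = 9.49 V


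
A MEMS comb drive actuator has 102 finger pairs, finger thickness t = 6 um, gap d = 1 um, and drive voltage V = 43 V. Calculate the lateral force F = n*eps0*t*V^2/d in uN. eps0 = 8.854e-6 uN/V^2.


Step 1: Parameters: n=102, eps0=8.854e-6 uN/V^2, t=6 um, V=43 V, d=1 um
Step 2: V^2 = 1849
Step 3: F = 102 * 8.854e-6 * 6 * 1849 / 1
F = 10.019 uN


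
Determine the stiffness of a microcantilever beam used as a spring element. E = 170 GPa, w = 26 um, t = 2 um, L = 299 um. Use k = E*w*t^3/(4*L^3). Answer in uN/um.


Step 1: Convert E to consistent units (1 GPa = 1000 uN/um^2).
E = 170 GPa = 170000 uN/um^2
Step 2: Compute t^3 = 2^3 = 8
Step 3: Compute L^3 = 299^3 = 26730899
Step 4: k = 170000 * 26 * 8 / (4 * 26730899)
k = 0.3307 uN/um


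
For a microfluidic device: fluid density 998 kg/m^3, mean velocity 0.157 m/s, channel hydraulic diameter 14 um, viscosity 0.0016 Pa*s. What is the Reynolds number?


Step 1: Convert Dh to meters: Dh = 14e-6 m
Step 2: Re = rho * v * Dh / mu
Re = 998 * 0.157 * 14e-6 / 0.0016
Re = 1.371


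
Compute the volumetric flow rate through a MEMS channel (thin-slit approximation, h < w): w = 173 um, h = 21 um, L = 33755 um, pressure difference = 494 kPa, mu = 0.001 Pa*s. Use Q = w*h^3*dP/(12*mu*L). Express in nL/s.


Step 1: Convert all dimensions to SI (meters).
w = 173e-6 m, h = 21e-6 m, L = 33755e-6 m, dP = 494e3 Pa
Step 2: Q = w * h^3 * dP / (12 * mu * L)
Q = 173e-6 * (21e-6)^3 * 494e3 / (12 * 0.001 * 33755e-6) = 1.95394159e-09 m^3/s
Step 3: Convert Q from m^3/s to nL/s (1 m^3 = 1e12 nL, so multiply by 1e12).
Q = 1953.942 nL/s


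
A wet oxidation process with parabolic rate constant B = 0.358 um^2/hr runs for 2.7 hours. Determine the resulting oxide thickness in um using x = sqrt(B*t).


Step 1: Compute B*t = 0.358 * 2.7 = 0.9666
Step 2: x = sqrt(0.9666)
x = 0.983 um


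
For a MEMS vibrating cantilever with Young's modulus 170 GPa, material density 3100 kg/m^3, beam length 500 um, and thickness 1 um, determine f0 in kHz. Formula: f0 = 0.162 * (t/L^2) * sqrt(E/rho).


Step 1: Convert units to SI.
t_SI = 1e-6 m, L_SI = 500e-6 m
Step 2: Calculate sqrt(E/rho).
sqrt(170e9 / 3100) = 7405.32 m/s
Step 3: Compute f0.
f0 = 0.162 * 1e-6 / (500e-6)^2 * 7405.32 = 4798.6 Hz = 4.8 kHz


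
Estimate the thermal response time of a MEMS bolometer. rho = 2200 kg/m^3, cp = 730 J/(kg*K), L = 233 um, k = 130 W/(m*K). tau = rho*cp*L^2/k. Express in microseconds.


Step 1: Convert L to m: L = 233e-6 m
Step 2: L^2 = (233e-6)^2 = 5.4289e-08 m^2
Step 3: tau = 2200 * 730 * 5.4289e-08 / 130 = 6.7067795e-04 s
Step 4: Convert to microseconds (multiply by 1e6).
tau = 670.678 us


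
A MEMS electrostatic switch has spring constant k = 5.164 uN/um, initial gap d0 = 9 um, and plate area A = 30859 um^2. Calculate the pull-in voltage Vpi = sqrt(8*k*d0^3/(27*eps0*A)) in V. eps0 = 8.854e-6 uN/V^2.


Step 1: Compute numerator: 8 * k * d0^3 = 8 * 5.164 * 9^3 = 30116.448
Step 2: Compute denominator: 27 * eps0 * A = 27 * 8.854e-6 * 30859 = 7.377091
Step 3: Vpi = sqrt(30116.448 / 7.377091)
Vpi = 63.89 V


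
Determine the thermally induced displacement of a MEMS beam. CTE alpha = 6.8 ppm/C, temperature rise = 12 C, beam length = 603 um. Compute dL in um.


Step 1: Convert CTE: alpha = 6.8 ppm/C = 6.8e-6 /C
Step 2: dL = 6.8e-6 * 12 * 603
dL = 0.0492 um


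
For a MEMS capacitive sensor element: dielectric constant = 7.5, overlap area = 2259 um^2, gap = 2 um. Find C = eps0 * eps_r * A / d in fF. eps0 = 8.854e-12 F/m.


Step 1: Convert area to m^2: A = 2259e-12 m^2
Step 2: Convert gap to m: d = 2e-6 m
Step 3: C = eps0 * eps_r * A / d
C = 8.854e-12 * 7.5 * 2259e-12 / 2e-6
Step 4: Convert to fF (multiply by 1e15).
C = 75.0 fF


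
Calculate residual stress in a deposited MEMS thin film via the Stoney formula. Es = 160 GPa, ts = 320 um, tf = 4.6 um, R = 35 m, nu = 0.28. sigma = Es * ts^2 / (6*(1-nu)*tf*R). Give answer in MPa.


Step 1: Compute numerator: Es * ts^2 = 160 * 320^2 = 16384000 (GPa*um^2)
Step 2: Compute denominator (R in um): 6*(1-nu)*tf*R = 6*0.72*4.6*35e6 = 695520000.0 (um^2)
Step 3: sigma (GPa) = 16384000 / 695520000.0 = 2.3556e-02 GPa
Step 4: Convert to MPa (x1000): sigma = 23.6 MPa


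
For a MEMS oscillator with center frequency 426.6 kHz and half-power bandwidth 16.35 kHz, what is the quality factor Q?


Step 1: Q = f0 / bandwidth
Step 2: Q = 426.6 / 16.35
Q = 26.1


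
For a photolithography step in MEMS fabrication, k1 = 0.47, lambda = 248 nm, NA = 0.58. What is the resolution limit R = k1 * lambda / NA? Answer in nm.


Step 1: Identify values: k1 = 0.47, lambda = 248 nm, NA = 0.58
Step 2: R = k1 * lambda / NA
R = 0.47 * 248 / 0.58
R = 201.0 nm


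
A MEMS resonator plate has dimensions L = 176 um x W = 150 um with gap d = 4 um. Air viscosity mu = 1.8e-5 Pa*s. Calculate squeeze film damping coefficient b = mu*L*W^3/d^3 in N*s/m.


Step 1: Convert to SI.
L = 176e-6 m, W = 150e-6 m, d = 4e-6 m
Step 2: W^3 = (150e-6)^3 = 3.37e-12 m^3
Step 3: d^3 = (4e-6)^3 = 6.40e-17 m^3
Step 4: b = 1.8e-5 * 176e-6 * 3.37e-12 / 6.40e-17
b = 1.67e-04 N*s/m


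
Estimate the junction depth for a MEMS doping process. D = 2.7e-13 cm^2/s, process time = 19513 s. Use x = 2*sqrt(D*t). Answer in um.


Step 1: Compute D*t = 2.7e-13 * 19513 = 5.26851e-09 cm^2
Step 2: sqrt(D*t) = 7.25845e-05 cm
Step 3: x = 2 * 7.25845e-05 cm = 1.45169e-04 cm
Step 4: Convert to um (1 cm = 1e4 um): x = 1.452 um


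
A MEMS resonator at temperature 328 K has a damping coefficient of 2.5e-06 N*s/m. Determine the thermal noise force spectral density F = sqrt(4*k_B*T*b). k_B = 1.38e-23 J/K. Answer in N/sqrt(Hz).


Step 1: Compute 4 * k_B * T * b
= 4 * 1.38e-23 * 328 * 2.5e-06
= 4.5264e-26 N^2/Hz
Step 2: F_noise = sqrt(4.5264e-26)
F_noise = 2.13e-13 N/sqrt(Hz)


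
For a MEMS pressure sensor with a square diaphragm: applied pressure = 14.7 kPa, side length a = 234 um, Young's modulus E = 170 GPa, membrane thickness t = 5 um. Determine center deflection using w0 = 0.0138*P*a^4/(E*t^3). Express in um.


Step 1: Convert pressure to compatible units (E is in GPa, so P in GPa).
P = 14.7 kPa = 14.7e-6 GPa
Step 2: Compute numerator: 0.0138 * P * a^4.
a^4 = 234^4 = 2998219536
numerator = 0.0138 * 14.7e-6 * 2998219536 = 6.0822e+02
Step 3: Compute denominator: E * t^3 = 170 * 5^3 = 21250
Step 4: w0 = numerator / denominator = 6.0822e+02 / 21250 = 0.0286 um


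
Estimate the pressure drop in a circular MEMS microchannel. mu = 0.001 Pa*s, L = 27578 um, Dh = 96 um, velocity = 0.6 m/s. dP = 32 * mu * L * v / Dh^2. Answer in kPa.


Step 1: Convert to SI: L = 27578e-6 m, Dh = 96e-6 m
Step 2: dP = 32 * 0.001 * 27578e-6 * 0.6 / (96e-6)^2
Step 3: dP = 57454.17 Pa
Step 4: Convert to kPa: dP = 57.45 kPa


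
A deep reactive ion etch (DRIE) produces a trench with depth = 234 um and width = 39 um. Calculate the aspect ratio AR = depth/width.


Step 1: AR = depth / width
Step 2: AR = 234 / 39
AR = 6.0


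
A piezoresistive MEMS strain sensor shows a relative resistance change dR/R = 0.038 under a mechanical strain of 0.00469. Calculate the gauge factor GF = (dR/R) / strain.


Step 1: Identify values.
dR/R = 0.038, strain = 0.00469
Step 2: GF = (dR/R) / strain = 0.038 / 0.00469
GF = 8.1


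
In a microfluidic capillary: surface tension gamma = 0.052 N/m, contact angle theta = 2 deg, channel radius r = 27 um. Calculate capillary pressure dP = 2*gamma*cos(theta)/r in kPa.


Step 1: cos(2 deg) = 0.9994
Step 2: Convert r to m: r = 27e-6 m
Step 3: dP = 2 * 0.052 * 0.9994 / 27e-6 = 3849.5 Pa
Step 4: Convert Pa to kPa (divide by 1000).
dP = 3.85 kPa


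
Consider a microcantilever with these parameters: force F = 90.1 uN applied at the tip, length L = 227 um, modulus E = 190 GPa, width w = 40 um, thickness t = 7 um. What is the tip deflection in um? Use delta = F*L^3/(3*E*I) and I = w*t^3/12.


Step 1: Calculate the second moment of area.
I = w * t^3 / 12 = 40 * 7^3 / 12 = 1143.3333 um^4
Step 2: Convert E to consistent units (1 GPa = 1000 uN/um^2).
E = 190 GPa = 190000 uN/um^2
Step 3: Calculate tip deflection.
delta = F * L^3 / (3 * E * I)
delta = 90.1 * 227^3 / (3 * 190000 * 1143.3333)
delta = 1.6172 um


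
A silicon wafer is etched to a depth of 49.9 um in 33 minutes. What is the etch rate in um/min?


Step 1: Etch rate = depth / time
Step 2: rate = 49.9 / 33
rate = 1.512 um/min


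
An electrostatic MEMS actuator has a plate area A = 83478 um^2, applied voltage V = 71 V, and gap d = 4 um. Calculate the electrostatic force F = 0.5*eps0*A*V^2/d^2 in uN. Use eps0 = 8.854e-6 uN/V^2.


Step 1: Identify parameters.
eps0 = 8.854e-6 uN/V^2, A = 83478 um^2, V = 71 V, d = 4 um
Step 2: Compute V^2 = 71^2 = 5041
Step 3: Compute d^2 = 4^2 = 16
Step 4: F = 0.5 * 8.854e-6 * 83478 * 5041 / 16
F = 116.434 uN


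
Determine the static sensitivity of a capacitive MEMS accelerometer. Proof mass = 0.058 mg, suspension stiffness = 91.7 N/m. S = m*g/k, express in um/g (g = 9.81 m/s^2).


Step 1: Convert mass: m = 0.058 mg = 5.80e-08 kg
Step 2: S = m * g / k = 5.80e-08 * 9.81 / 91.7
Step 3: S = 6.20e-09 m/g
Step 4: Convert to um/g: S = 0.006 um/g


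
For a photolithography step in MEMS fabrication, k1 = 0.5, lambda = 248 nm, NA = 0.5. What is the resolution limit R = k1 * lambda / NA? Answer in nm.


Step 1: Identify values: k1 = 0.5, lambda = 248 nm, NA = 0.5
Step 2: R = k1 * lambda / NA
R = 0.5 * 248 / 0.5
R = 248.0 nm


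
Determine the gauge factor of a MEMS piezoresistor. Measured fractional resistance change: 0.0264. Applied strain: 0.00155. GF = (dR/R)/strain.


Step 1: Identify values.
dR/R = 0.0264, strain = 0.00155
Step 2: GF = (dR/R) / strain = 0.0264 / 0.00155
GF = 17.0


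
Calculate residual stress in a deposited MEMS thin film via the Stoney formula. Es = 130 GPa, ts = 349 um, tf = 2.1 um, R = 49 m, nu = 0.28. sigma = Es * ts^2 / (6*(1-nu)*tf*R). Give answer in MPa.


Step 1: Compute numerator: Es * ts^2 = 130 * 349^2 = 15834130 (GPa*um^2)
Step 2: Compute denominator (R in um): 6*(1-nu)*tf*R = 6*0.72*2.1*49e6 = 444528000.0 (um^2)
Step 3: sigma (GPa) = 15834130 / 444528000.0 = 3.562e-02 GPa
Step 4: Convert to MPa (x1000): sigma = 35.6 MPa


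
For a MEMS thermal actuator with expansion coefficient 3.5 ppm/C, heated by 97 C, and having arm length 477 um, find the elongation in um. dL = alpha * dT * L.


Step 1: Convert CTE: alpha = 3.5 ppm/C = 3.5e-6 /C
Step 2: dL = 3.5e-6 * 97 * 477
dL = 0.1619 um


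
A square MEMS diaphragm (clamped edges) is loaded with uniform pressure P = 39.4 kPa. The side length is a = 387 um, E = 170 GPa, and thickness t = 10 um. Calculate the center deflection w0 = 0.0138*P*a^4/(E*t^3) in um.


Step 1: Convert pressure to compatible units (E is in GPa, so P in GPa).
P = 39.4 kPa = 39.4e-6 GPa
Step 2: Compute numerator: 0.0138 * P * a^4.
a^4 = 387^4 = 22430753361
numerator = 0.0138 * 39.4e-6 * 22430753361 = 1.2196e+04
Step 3: Compute denominator: E * t^3 = 170 * 10^3 = 170000
Step 4: w0 = numerator / denominator = 1.2196e+04 / 170000 = 0.0717 um


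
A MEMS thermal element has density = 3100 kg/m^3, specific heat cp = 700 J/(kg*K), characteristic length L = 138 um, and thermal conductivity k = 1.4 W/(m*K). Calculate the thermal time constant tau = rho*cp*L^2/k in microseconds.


Step 1: Convert L to m: L = 138e-6 m
Step 2: L^2 = (138e-6)^2 = 1.9044e-08 m^2
Step 3: tau = 3100 * 700 * 1.9044e-08 / 1.4 = 2.95182e-02 s
Step 4: Convert to microseconds (multiply by 1e6).
tau = 29518.2 us


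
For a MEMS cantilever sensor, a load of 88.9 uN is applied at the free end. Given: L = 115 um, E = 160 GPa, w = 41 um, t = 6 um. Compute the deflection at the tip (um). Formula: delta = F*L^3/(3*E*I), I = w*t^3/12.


Step 1: Calculate the second moment of area.
I = w * t^3 / 12 = 41 * 6^3 / 12 = 738.0 um^4
Step 2: Convert E to consistent units (1 GPa = 1000 uN/um^2).
E = 160 GPa = 160000 uN/um^2
Step 3: Calculate tip deflection.
delta = F * L^3 / (3 * E * I)
delta = 88.9 * 115^3 / (3 * 160000 * 738.0)
delta = 0.3817 um


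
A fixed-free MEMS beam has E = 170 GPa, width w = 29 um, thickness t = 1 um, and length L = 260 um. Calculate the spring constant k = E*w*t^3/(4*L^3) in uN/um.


Step 1: Convert E to consistent units (1 GPa = 1000 uN/um^2).
E = 170 GPa = 170000 uN/um^2
Step 2: Compute t^3 = 1^3 = 1
Step 3: Compute L^3 = 260^3 = 17576000
Step 4: k = 170000 * 29 * 1 / (4 * 17576000)
k = 0.0701 uN/um


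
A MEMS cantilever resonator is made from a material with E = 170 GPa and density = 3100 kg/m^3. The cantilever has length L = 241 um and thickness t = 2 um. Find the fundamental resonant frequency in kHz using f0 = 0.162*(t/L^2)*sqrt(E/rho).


Step 1: Convert units to SI.
t_SI = 2e-6 m, L_SI = 241e-6 m
Step 2: Calculate sqrt(E/rho).
sqrt(170e9 / 3100) = 7405.32 m/s
Step 3: Compute f0.
f0 = 0.162 * 2e-6 / (241e-6)^2 * 7405.32 = 41310.0 Hz = 41.31 kHz


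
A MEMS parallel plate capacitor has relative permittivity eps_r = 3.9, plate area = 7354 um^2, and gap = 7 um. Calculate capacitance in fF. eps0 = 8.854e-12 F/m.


Step 1: Convert area to m^2: A = 7354e-12 m^2
Step 2: Convert gap to m: d = 7e-6 m
Step 3: C = eps0 * eps_r * A / d
C = 8.854e-12 * 3.9 * 7354e-12 / 7e-6
Step 4: Convert to fF (multiply by 1e15).
C = 36.28 fF


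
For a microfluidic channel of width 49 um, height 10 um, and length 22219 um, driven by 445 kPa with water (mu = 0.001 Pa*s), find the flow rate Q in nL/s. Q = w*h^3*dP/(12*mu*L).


Step 1: Convert all dimensions to SI (meters).
w = 49e-6 m, h = 10e-6 m, L = 22219e-6 m, dP = 445e3 Pa
Step 2: Q = w * h^3 * dP / (12 * mu * L)
Q = 49e-6 * (10e-6)^3 * 445e3 / (12 * 0.001 * 22219e-6) = 8.178061e-11 m^3/s
Step 3: Convert Q from m^3/s to nL/s (1 m^3 = 1e12 nL, so multiply by 1e12).
Q = 81.781 nL/s


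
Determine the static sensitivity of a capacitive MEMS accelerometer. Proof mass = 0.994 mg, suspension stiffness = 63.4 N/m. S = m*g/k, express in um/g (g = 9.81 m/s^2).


Step 1: Convert mass: m = 0.994 mg = 9.94e-07 kg
Step 2: S = m * g / k = 9.94e-07 * 9.81 / 63.4
Step 3: S = 1.54e-07 m/g
Step 4: Convert to um/g: S = 0.154 um/g


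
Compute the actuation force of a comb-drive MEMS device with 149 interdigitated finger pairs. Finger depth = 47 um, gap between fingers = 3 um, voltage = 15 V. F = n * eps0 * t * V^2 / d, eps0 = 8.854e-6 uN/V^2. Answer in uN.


Step 1: Parameters: n=149, eps0=8.854e-6 uN/V^2, t=47 um, V=15 V, d=3 um
Step 2: V^2 = 225
Step 3: F = 149 * 8.854e-6 * 47 * 225 / 3
F = 4.65 uN


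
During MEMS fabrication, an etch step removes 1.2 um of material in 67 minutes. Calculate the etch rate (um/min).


Step 1: Etch rate = depth / time
Step 2: rate = 1.2 / 67
rate = 0.018 um/min


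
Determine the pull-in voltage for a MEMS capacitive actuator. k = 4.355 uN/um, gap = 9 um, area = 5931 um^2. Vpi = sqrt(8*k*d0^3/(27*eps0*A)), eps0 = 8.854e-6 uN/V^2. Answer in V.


Step 1: Compute numerator: 8 * k * d0^3 = 8 * 4.355 * 9^3 = 25398.36
Step 2: Compute denominator: 27 * eps0 * A = 27 * 8.854e-6 * 5931 = 1.417853
Step 3: Vpi = sqrt(25398.36 / 1.417853)
Vpi = 133.84 V


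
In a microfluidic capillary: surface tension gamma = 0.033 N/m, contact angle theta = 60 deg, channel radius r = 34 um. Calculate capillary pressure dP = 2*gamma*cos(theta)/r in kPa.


Step 1: cos(60 deg) = 0.5
Step 2: Convert r to m: r = 34e-6 m
Step 3: dP = 2 * 0.033 * 0.5 / 34e-6 = 970.6 Pa
Step 4: Convert Pa to kPa (divide by 1000).
dP = 0.97 kPa


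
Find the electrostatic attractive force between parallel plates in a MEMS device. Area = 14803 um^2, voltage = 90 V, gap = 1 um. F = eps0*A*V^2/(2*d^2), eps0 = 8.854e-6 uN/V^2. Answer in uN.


Step 1: Identify parameters.
eps0 = 8.854e-6 uN/V^2, A = 14803 um^2, V = 90 V, d = 1 um
Step 2: Compute V^2 = 90^2 = 8100
Step 3: Compute d^2 = 1^2 = 1
Step 4: F = 0.5 * 8.854e-6 * 14803 * 8100 / 1
F = 530.816 uN


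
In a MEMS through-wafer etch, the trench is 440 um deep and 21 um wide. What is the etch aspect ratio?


Step 1: AR = depth / width
Step 2: AR = 440 / 21
AR = 21.0


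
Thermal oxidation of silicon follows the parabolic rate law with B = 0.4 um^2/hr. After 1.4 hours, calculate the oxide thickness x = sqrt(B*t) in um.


Step 1: Compute B*t = 0.4 * 1.4 = 0.56
Step 2: x = sqrt(0.56)
x = 0.748 um


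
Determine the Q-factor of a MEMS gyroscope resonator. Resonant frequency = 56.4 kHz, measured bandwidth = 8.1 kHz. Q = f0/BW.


Step 1: Q = f0 / bandwidth
Step 2: Q = 56.4 / 8.1
Q = 7.0


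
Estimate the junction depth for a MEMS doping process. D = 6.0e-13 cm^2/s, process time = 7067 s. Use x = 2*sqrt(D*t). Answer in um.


Step 1: Compute D*t = 6.0e-13 * 7067 = 4.2402e-09 cm^2
Step 2: sqrt(D*t) = 6.51168e-05 cm
Step 3: x = 2 * 6.51168e-05 cm = 1.302336e-04 cm
Step 4: Convert to um (1 cm = 1e4 um): x = 1.302 um


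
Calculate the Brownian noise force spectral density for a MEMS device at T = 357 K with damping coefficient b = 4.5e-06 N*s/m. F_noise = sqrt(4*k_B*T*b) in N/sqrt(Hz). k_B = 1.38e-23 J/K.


Step 1: Compute 4 * k_B * T * b
= 4 * 1.38e-23 * 357 * 4.5e-06
= 8.8679e-26 N^2/Hz
Step 2: F_noise = sqrt(8.8679e-26)
F_noise = 2.98e-13 N/sqrt(Hz)


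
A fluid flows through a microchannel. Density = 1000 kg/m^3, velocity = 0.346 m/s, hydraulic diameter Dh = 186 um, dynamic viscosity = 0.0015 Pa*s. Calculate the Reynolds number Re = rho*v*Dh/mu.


Step 1: Convert Dh to meters: Dh = 186e-6 m
Step 2: Re = rho * v * Dh / mu
Re = 1000 * 0.346 * 186e-6 / 0.0015
Re = 42.904


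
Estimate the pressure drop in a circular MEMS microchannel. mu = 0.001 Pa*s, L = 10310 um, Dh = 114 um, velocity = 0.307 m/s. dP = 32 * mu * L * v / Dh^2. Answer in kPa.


Step 1: Convert to SI: L = 10310e-6 m, Dh = 114e-6 m
Step 2: dP = 32 * 0.001 * 10310e-6 * 0.307 / (114e-6)^2
Step 3: dP = 7793.59 Pa
Step 4: Convert to kPa: dP = 7.79 kPa


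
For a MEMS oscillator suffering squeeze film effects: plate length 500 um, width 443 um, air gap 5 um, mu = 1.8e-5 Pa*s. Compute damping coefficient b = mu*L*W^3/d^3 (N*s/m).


Step 1: Convert to SI.
L = 500e-6 m, W = 443e-6 m, d = 5e-6 m
Step 2: W^3 = (443e-6)^3 = 8.69e-11 m^3
Step 3: d^3 = (5e-6)^3 = 1.25e-16 m^3
Step 4: b = 1.8e-5 * 500e-6 * 8.69e-11 / 1.25e-16
b = 6.26e-03 N*s/m


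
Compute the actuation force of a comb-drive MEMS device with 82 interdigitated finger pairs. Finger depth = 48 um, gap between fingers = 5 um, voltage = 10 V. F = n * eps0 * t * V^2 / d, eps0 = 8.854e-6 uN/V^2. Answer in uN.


Step 1: Parameters: n=82, eps0=8.854e-6 uN/V^2, t=48 um, V=10 V, d=5 um
Step 2: V^2 = 100
Step 3: F = 82 * 8.854e-6 * 48 * 100 / 5
F = 0.697 uN


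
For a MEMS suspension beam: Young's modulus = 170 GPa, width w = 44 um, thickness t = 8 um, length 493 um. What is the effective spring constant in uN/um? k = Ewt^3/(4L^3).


Step 1: Convert E to consistent units (1 GPa = 1000 uN/um^2).
E = 170 GPa = 170000 uN/um^2
Step 2: Compute t^3 = 8^3 = 512
Step 3: Compute L^3 = 493^3 = 119823157
Step 4: k = 170000 * 44 * 512 / (4 * 119823157)
k = 7.9904 uN/um


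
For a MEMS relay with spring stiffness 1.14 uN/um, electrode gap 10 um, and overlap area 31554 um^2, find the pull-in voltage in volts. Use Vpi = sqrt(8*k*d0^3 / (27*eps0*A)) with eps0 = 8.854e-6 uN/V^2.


Step 1: Compute numerator: 8 * k * d0^3 = 8 * 1.14 * 10^3 = 9120.0
Step 2: Compute denominator: 27 * eps0 * A = 27 * 8.854e-6 * 31554 = 7.543236
Step 3: Vpi = sqrt(9120.0 / 7.543236)
Vpi = 34.77 V


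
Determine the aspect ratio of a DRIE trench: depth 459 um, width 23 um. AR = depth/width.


Step 1: AR = depth / width
Step 2: AR = 459 / 23
AR = 20.0


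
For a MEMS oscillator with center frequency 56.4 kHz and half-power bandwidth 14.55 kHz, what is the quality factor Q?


Step 1: Q = f0 / bandwidth
Step 2: Q = 56.4 / 14.55
Q = 3.9


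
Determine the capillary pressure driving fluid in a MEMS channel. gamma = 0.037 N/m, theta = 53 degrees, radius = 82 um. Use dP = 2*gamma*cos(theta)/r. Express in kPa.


Step 1: cos(53 deg) = 0.6018
Step 2: Convert r to m: r = 82e-6 m
Step 3: dP = 2 * 0.037 * 0.6018 / 82e-6 = 543.1 Pa
Step 4: Convert Pa to kPa (divide by 1000).
dP = 0.54 kPa


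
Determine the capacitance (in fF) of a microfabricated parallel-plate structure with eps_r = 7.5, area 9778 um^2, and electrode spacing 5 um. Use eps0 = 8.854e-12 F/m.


Step 1: Convert area to m^2: A = 9778e-12 m^2
Step 2: Convert gap to m: d = 5e-6 m
Step 3: C = eps0 * eps_r * A / d
C = 8.854e-12 * 7.5 * 9778e-12 / 5e-6
Step 4: Convert to fF (multiply by 1e15).
C = 129.86 fF


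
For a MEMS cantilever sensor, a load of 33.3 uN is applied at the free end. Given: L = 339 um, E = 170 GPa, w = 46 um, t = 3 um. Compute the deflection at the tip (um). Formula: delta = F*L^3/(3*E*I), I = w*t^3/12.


Step 1: Calculate the second moment of area.
I = w * t^3 / 12 = 46 * 3^3 / 12 = 103.5 um^4
Step 2: Convert E to consistent units (1 GPa = 1000 uN/um^2).
E = 170 GPa = 170000 uN/um^2
Step 3: Calculate tip deflection.
delta = F * L^3 / (3 * E * I)
delta = 33.3 * 339^3 / (3 * 170000 * 103.5)
delta = 24.5772 um


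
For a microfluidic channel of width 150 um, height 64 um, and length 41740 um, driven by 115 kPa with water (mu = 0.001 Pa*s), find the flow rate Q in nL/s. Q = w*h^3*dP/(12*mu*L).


Step 1: Convert all dimensions to SI (meters).
w = 150e-6 m, h = 64e-6 m, L = 41740e-6 m, dP = 115e3 Pa
Step 2: Q = w * h^3 * dP / (12 * mu * L)
Q = 150e-6 * (64e-6)^3 * 115e3 / (12 * 0.001 * 41740e-6) = 9.02807858e-09 m^3/s
Step 3: Convert Q from m^3/s to nL/s (1 m^3 = 1e12 nL, so multiply by 1e12).
Q = 9028.079 nL/s


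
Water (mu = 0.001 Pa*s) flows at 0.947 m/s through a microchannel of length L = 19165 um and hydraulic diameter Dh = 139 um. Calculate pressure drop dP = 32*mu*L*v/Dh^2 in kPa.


Step 1: Convert to SI: L = 19165e-6 m, Dh = 139e-6 m
Step 2: dP = 32 * 0.001 * 19165e-6 * 0.947 / (139e-6)^2
Step 3: dP = 30059.32 Pa
Step 4: Convert to kPa: dP = 30.06 kPa


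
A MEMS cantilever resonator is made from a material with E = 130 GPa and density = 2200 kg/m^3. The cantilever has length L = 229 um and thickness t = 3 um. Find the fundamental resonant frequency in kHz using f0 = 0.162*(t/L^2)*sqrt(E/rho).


Step 1: Convert units to SI.
t_SI = 3e-6 m, L_SI = 229e-6 m
Step 2: Calculate sqrt(E/rho).
sqrt(130e9 / 2200) = 7687.06 m/s
Step 3: Compute f0.
f0 = 0.162 * 3e-6 / (229e-6)^2 * 7687.06 = 71240.3 Hz = 71.24 kHz


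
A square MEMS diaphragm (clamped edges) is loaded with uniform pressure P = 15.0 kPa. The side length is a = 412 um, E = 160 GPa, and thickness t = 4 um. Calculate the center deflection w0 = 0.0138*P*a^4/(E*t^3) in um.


Step 1: Convert pressure to compatible units (E is in GPa, so P in GPa).
P = 15.0 kPa = 15.0e-6 GPa
Step 2: Compute numerator: 0.0138 * P * a^4.
a^4 = 412^4 = 28813025536
numerator = 0.0138 * 15.0e-6 * 28813025536 = 5.9643e+03
Step 3: Compute denominator: E * t^3 = 160 * 4^3 = 10240
Step 4: w0 = numerator / denominator = 5.9643e+03 / 10240 = 0.5825 um


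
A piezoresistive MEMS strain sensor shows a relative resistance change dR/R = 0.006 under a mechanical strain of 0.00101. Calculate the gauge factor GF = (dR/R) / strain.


Step 1: Identify values.
dR/R = 0.006, strain = 0.00101
Step 2: GF = (dR/R) / strain = 0.006 / 0.00101
GF = 5.9


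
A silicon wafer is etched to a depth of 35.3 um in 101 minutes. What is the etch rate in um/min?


Step 1: Etch rate = depth / time
Step 2: rate = 35.3 / 101
rate = 0.35 um/min


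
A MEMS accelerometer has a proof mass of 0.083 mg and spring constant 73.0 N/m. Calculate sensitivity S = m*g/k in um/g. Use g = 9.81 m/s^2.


Step 1: Convert mass: m = 0.083 mg = 8.30e-08 kg
Step 2: S = m * g / k = 8.30e-08 * 9.81 / 73.0
Step 3: S = 1.12e-08 m/g
Step 4: Convert to um/g: S = 0.011 um/g


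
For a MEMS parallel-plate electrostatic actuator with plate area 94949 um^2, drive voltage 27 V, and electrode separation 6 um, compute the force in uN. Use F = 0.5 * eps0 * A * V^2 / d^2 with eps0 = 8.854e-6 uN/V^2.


Step 1: Identify parameters.
eps0 = 8.854e-6 uN/V^2, A = 94949 um^2, V = 27 V, d = 6 um
Step 2: Compute V^2 = 27^2 = 729
Step 3: Compute d^2 = 6^2 = 36
Step 4: F = 0.5 * 8.854e-6 * 94949 * 729 / 36
F = 8.512 uN
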